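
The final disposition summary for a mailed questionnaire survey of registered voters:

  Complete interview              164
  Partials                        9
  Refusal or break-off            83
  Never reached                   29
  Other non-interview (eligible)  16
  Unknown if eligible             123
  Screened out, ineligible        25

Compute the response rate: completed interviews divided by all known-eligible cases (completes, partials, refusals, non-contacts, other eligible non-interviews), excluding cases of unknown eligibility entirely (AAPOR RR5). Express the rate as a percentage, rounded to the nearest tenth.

Num = 164
Denom = 164 + 9 + 83 + 29 + 16 = 301
RR5 = 164 / 301 = 0.5449

54.5%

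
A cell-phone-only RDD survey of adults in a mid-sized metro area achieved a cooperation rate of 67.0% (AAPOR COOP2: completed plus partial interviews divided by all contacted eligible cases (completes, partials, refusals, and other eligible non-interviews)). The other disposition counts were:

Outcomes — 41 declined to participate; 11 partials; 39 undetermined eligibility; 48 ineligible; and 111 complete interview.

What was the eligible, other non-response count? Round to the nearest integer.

19

Numerator → 111 + 11 = 122
COOP2 = 122 / D = 0.670
D = 122 / 0.670 = 182.1
Remaining denominator categories sum to 163
eligible, other non-response = 182.1 − 163 ≈ 19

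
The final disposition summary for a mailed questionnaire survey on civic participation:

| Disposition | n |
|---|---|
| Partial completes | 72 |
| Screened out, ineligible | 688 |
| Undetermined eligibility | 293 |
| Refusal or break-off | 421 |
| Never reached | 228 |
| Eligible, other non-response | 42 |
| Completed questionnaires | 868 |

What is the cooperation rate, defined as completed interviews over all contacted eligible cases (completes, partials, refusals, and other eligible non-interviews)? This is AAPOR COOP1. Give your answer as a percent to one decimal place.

61.9%

Top: 868
Denominator: 868 + 72 + 421 + 42 = 1403
COOP1 = 868 / 1403 = 0.6187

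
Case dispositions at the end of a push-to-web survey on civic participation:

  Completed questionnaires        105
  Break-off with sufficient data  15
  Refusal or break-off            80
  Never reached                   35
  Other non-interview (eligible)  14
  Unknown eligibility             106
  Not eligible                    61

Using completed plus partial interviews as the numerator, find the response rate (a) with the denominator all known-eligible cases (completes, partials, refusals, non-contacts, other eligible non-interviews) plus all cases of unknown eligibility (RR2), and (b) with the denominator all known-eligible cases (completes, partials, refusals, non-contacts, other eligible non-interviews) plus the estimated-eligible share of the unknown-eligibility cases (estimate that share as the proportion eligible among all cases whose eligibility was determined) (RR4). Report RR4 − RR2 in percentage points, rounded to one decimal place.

Top: 105 + 15 = 120
Denominator: 105 + 15 + 80 + 35 + 14 + 106 = 355
RR2 = 120 / 355 = 0.3380
Known eligible: 105 + 15 + 80 + 35 + 14 = 249
e = 249 / (249 + 61) = 249 / 310 = 0.8032
Estimated eligible among unknowns: 0.8032 × 106 = 85.14
Denominator: 249 + 85.14 = 334.14
RR4 = 120 / 334.14 = 0.3591
Difference = 35.91 − 33.80 = 2.11 percentage points

2.1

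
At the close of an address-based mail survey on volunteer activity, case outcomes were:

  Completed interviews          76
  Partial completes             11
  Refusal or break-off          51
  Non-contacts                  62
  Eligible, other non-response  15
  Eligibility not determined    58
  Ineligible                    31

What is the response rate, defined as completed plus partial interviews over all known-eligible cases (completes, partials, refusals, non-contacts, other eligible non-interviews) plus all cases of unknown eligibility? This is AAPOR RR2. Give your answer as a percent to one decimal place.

31.9%

Top = 76 + 11 = 87
Denominator = 76 + 11 + 51 + 62 + 15 + 58 = 273
RR2 = 87 / 273 = 0.3187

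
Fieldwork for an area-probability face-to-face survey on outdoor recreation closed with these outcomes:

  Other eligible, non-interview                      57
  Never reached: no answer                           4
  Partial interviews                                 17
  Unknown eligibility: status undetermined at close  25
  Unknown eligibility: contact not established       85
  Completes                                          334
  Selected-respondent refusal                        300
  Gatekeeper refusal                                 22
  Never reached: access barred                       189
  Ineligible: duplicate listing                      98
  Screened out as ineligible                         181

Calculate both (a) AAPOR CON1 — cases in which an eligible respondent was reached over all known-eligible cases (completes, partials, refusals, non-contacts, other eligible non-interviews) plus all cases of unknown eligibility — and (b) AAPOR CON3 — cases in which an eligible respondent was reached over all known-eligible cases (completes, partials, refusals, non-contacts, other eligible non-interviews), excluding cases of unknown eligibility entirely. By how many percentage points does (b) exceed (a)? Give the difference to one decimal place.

Declined to participate = 22 + 300 = 322
No answer / not reached = 4 + 189 = 193
Unknown if eligible = 85 + 25 = 110
Ineligible = 181 + 98 = 279
Top → 334 + 17 + 322 + 57 = 730
Denominator → 334 + 17 + 322 + 193 + 57 + 110 = 1033
CON1 = 730 / 1033 = 0.7067
Denominator → 334 + 17 + 322 + 193 + 57 = 923
CON3 = 730 / 923 = 0.7909
Difference = 79.09 − 70.67 = 8.42 percentage points

8.4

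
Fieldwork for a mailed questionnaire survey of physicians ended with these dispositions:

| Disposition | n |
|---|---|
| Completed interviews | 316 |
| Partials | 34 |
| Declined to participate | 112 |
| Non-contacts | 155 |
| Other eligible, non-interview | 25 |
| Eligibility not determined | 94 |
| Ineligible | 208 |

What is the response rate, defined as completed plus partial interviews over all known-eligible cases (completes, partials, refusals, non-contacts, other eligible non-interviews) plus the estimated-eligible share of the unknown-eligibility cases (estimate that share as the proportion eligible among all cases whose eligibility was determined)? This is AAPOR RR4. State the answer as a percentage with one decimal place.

Num: 316 + 34 = 350
Eligible (known): 316 + 34 + 112 + 155 + 25 = 642
e = 642 / (642 + 208) = 642 / 850 = 0.7553
e × U: 0.7553 × 94 = 71.00
Base: 642 + 71.00 = 713.00
RR4 = 350 / 713.00 = 0.4909

49.1%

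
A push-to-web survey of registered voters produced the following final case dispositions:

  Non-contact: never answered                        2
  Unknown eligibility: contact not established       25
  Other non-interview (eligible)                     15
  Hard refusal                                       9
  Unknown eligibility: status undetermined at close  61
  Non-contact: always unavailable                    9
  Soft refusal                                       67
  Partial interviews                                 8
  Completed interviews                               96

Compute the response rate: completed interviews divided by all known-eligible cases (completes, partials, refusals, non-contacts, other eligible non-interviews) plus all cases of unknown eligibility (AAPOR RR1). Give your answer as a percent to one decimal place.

32.9%

Refused = 9 + 67 = 76
No contact after all attempts = 2 + 9 = 11
Undetermined eligibility = 25 + 61 = 86
Numerator → 96
Denom → 96 + 8 + 76 + 11 + 15 + 86 = 292
RR1 = 96 / 292 = 0.3288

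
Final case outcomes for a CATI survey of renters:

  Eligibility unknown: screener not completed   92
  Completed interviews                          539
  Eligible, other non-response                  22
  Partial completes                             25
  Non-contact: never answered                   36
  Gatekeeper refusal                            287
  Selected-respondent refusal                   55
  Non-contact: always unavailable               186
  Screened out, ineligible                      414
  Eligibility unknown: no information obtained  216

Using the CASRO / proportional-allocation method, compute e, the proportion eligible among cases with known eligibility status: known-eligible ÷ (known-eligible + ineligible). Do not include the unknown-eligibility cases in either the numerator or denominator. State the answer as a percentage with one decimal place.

Declined to participate = 287 + 55 = 342
No answer / not reached = 36 + 186 = 222
Undetermined eligibility = 92 + 216 = 308
Eligible (known) = 539 + 25 + 342 + 222 + 22 = 1150
e = 1150 / (1150 + 414) = 1150 / 1564 = 0.7353

73.5%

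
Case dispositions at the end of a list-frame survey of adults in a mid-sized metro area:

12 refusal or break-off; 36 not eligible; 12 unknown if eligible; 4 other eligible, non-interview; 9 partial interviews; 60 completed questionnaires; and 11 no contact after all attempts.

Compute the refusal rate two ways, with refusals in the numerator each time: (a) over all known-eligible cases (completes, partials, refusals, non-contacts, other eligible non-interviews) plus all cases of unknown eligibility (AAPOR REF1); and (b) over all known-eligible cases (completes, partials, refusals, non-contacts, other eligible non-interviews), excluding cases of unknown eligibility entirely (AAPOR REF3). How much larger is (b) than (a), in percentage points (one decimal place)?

1.4

Num: 12
Denominator: 60 + 9 + 12 + 11 + 4 + 12 = 108
REF1 = 12 / 108 = 0.1111
Denominator: 60 + 9 + 12 + 11 + 4 = 96
REF3 = 12 / 96 = 0.1250
Difference = 12.50 − 11.11 = 1.39 percentage points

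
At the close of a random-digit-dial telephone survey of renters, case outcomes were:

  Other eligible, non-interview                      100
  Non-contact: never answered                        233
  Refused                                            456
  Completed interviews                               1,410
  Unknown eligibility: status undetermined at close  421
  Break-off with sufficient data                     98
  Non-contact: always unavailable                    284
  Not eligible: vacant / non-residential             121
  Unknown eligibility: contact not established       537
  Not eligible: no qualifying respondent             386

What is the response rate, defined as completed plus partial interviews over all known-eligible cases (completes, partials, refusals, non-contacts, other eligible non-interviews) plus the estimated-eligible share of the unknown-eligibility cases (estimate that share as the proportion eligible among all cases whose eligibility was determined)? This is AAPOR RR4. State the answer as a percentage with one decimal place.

No contact after all attempts = 233 + 284 = 517
Unknown if eligible = 537 + 421 = 958
Screened out, ineligible = 386 + 121 = 507
Numerator: 1410 + 98 = 1508
Determined eligible: 1410 + 98 + 456 + 517 + 100 = 2581
e = 2581 / (2581 + 507) = 2581 / 3088 = 0.8358
e × U: 0.8358 × 958 = 800.70
Denom: 2581 + 800.70 = 3381.70
RR4 = 1508 / 3381.70 = 0.4459

44.6%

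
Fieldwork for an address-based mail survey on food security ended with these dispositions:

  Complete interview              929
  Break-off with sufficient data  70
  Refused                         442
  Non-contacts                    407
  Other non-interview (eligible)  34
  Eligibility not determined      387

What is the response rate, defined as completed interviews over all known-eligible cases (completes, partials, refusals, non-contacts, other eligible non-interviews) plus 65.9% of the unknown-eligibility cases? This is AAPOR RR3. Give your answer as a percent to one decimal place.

Top = 929
Known eligible = 929 + 70 + 442 + 407 + 34 = 1882
e × U = 0.6590 × 387 = 255.03
Base = 1882 + 255.03 = 2137.03
RR3 = 929 / 2137.03 = 0.4347

43.5%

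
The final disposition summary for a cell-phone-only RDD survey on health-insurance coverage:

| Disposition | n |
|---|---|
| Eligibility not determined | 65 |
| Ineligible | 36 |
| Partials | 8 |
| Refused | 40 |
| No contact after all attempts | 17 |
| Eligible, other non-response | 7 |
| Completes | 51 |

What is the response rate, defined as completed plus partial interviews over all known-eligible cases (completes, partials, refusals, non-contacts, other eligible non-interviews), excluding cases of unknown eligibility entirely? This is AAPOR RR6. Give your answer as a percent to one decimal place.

48.0%

Top: 51 + 8 = 59
Denom: 51 + 8 + 40 + 17 + 7 = 123
RR6 = 59 / 123 = 0.4797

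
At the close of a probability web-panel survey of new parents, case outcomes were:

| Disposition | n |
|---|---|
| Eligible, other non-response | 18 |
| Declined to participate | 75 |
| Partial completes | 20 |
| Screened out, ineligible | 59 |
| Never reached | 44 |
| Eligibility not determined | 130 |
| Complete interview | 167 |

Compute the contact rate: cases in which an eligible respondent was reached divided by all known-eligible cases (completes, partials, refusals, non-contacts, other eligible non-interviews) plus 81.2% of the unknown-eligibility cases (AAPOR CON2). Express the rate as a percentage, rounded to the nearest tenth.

Top = 167 + 20 + 75 + 18 = 280
Eligible (known) = 167 + 20 + 75 + 44 + 18 = 324
Estimated eligible among unknowns = 0.8120 × 130 = 105.56
Base = 324 + 105.56 = 429.56
CON2 = 280 / 429.56 = 0.6518

65.2%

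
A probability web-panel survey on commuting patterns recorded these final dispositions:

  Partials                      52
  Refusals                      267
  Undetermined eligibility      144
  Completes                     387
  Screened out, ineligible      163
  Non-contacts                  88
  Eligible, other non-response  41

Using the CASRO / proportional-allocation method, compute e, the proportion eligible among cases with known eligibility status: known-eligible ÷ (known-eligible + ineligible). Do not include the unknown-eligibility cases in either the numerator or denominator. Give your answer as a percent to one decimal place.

Determined eligible = 387 + 52 + 267 + 88 + 41 = 835
e = 835 / (835 + 163) = 835 / 998 = 0.8367

83.7%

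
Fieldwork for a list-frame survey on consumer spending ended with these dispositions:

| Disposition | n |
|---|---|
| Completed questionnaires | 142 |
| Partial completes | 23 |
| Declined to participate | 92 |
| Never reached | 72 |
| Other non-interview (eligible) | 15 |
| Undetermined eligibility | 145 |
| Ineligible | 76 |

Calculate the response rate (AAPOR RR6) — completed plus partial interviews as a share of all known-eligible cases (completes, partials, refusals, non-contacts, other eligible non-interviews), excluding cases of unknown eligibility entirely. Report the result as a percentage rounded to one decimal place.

Num → 142 + 23 = 165
Denominator → 142 + 23 + 92 + 72 + 15 = 344
RR6 = 165 / 344 = 0.4797

48.0%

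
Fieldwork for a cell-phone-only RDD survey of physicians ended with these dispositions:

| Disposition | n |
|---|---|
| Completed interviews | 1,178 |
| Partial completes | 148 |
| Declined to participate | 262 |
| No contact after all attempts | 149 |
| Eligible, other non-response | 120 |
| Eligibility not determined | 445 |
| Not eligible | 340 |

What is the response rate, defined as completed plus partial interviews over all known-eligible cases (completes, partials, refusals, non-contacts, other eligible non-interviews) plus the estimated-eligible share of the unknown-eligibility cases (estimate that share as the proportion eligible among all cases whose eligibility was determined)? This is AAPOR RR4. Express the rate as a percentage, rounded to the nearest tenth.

59.4%

Numerator = 1178 + 148 = 1326
Known eligible = 1178 + 148 + 262 + 149 + 120 = 1857
e = 1857 / (1857 + 340) = 1857 / 2197 = 0.8452
Estimated eligible among unknowns = 0.8452 × 445 = 376.11
Denom = 1857 + 376.11 = 2233.11
RR4 = 1326 / 2233.11 = 0.5938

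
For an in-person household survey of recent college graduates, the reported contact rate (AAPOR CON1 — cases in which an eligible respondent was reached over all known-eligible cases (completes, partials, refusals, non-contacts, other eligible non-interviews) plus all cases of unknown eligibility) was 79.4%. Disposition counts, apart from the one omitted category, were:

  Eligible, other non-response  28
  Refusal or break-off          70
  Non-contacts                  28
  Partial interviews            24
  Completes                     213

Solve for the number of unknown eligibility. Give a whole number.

Top: 213 + 24 + 70 + 28 = 335
CON1 = 335 / D = 0.794
D = 335 / 0.794 = 421.9
Other denominator terms total 363
unknown eligibility = 421.9 − 363 ≈ 59

59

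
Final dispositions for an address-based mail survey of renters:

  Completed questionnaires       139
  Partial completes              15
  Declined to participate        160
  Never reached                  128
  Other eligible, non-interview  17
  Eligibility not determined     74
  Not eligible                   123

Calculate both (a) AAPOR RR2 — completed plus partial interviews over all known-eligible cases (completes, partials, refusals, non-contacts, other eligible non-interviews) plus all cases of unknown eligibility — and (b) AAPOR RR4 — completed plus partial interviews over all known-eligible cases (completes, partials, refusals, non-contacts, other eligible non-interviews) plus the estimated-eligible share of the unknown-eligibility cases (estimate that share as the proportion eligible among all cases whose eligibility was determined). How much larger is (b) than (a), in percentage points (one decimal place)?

0.9

Top → 139 + 15 = 154
Denominator → 139 + 15 + 160 + 128 + 17 + 74 = 533
RR2 = 154 / 533 = 0.2889
Known eligible → 139 + 15 + 160 + 128 + 17 = 459
e = 459 / (459 + 123) = 459 / 582 = 0.7887
Estimated eligible among unknowns → 0.7887 × 74 = 58.36
Denominator → 459 + 58.36 = 517.36
RR4 = 154 / 517.36 = 0.2977
Difference = 29.77 − 28.89 = 0.88 percentage points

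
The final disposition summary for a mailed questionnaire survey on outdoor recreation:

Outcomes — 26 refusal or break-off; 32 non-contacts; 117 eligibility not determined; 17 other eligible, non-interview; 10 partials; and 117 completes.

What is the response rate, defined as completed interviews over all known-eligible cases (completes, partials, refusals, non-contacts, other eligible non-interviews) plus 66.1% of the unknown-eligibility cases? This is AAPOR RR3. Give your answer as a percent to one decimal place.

Numerator → 117
Eligible (known) → 117 + 10 + 26 + 32 + 17 = 202
Eligible share of unknowns → 0.6610 × 117 = 77.34
Base → 202 + 77.34 = 279.34
RR3 = 117 / 279.34 = 0.4188

41.9%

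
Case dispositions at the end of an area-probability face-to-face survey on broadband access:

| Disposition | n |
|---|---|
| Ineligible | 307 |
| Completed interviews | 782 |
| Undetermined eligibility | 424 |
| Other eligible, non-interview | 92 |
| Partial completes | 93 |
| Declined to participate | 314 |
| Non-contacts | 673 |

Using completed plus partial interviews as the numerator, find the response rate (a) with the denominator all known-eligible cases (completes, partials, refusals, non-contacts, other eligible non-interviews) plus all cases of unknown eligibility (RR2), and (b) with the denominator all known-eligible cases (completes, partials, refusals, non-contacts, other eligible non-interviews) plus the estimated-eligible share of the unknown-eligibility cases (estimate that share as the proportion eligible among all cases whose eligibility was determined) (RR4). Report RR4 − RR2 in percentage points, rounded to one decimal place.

0.9

Top → 782 + 93 = 875
Denom → 782 + 93 + 314 + 673 + 92 + 424 = 2378
RR2 = 875 / 2378 = 0.3680
Known eligible → 782 + 93 + 314 + 673 + 92 = 1954
e = 1954 / (1954 + 307) = 1954 / 2261 = 0.8642
e × U → 0.8642 × 424 = 366.42
Denom → 1954 + 366.42 = 2320.42
RR4 = 875 / 2320.42 = 0.3771
Difference = 37.71 − 36.80 = 0.91 percentage points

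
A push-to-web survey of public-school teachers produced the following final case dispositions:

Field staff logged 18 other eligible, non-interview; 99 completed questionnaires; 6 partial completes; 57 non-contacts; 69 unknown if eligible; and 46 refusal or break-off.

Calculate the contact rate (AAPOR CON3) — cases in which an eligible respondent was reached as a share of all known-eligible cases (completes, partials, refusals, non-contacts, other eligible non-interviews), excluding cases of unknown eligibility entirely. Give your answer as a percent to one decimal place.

Num: 99 + 6 + 46 + 18 = 169
Denominator: 99 + 6 + 46 + 57 + 18 = 226
CON3 = 169 / 226 = 0.7478

74.8%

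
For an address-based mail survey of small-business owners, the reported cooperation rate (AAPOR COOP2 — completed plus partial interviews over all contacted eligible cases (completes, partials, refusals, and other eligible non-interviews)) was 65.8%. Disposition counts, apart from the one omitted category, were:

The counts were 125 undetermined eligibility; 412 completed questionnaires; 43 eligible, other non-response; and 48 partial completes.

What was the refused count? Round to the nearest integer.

196

Numerator: 412 + 48 = 460
COOP2 = 460 / D = 0.658
D = 460 / 0.658 = 699.1
Remaining denominator categories sum to 503
refused = 699.1 − 503 ≈ 196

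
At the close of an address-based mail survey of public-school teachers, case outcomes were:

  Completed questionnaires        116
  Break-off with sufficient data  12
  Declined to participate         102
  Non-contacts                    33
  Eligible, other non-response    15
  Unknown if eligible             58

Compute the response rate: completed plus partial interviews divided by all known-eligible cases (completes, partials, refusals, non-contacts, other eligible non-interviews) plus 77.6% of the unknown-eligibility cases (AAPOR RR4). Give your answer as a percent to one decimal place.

Numerator = 116 + 12 = 128
Determined eligible = 116 + 12 + 102 + 33 + 15 = 278
Eligible share of unknowns = 0.7760 × 58 = 45.01
Base = 278 + 45.01 = 323.01
RR4 = 128 / 323.01 = 0.3963

39.6%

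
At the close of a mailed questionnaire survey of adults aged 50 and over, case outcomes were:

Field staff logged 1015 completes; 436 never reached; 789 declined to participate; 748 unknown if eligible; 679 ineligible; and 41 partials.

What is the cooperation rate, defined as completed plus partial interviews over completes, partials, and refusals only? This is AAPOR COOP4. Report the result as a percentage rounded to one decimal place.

Top = 1015 + 41 = 1056
Denominator = 1015 + 41 + 789 = 1845
COOP4 = 1056 / 1845 = 0.5724

57.2%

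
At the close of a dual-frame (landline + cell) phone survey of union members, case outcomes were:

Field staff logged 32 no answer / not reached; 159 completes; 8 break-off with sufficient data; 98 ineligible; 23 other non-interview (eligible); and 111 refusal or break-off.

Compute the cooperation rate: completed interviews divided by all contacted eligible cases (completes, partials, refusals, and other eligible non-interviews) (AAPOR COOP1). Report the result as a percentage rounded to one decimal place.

52.8%

Top = 159
Denominator = 159 + 8 + 111 + 23 = 301
COOP1 = 159 / 301 = 0.5282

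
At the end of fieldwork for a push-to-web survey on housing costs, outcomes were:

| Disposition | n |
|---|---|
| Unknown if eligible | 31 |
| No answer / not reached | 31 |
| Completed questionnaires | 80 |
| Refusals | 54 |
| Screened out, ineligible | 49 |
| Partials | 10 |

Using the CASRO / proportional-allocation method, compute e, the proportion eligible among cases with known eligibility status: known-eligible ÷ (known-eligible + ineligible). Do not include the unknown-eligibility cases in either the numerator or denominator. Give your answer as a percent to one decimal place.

78.1%

Known eligible = 80 + 10 + 54 + 31 = 175
e = 175 / (175 + 49) = 175 / 224 = 0.7812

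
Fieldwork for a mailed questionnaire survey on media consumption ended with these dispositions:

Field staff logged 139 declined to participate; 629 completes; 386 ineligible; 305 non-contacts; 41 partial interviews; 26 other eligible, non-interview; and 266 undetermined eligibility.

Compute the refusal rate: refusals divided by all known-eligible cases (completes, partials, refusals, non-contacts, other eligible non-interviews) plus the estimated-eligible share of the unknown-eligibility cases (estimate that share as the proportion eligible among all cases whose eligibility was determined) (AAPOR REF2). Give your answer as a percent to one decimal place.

Numerator → 139
Known eligible → 629 + 41 + 139 + 305 + 26 = 1140
e = 1140 / (1140 + 386) = 1140 / 1526 = 0.7471
Estimated eligible among unknowns → 0.7471 × 266 = 198.73
Base → 1140 + 198.73 = 1338.73
REF2 = 139 / 1338.73 = 0.1038

10.4%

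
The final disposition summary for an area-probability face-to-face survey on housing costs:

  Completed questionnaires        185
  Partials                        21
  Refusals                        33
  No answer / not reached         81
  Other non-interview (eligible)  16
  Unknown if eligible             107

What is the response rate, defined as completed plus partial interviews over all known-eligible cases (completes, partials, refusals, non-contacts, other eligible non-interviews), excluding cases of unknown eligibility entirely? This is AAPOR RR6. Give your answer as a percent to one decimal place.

61.3%

Numerator = 185 + 21 = 206
Base = 185 + 21 + 33 + 81 + 16 = 336
RR6 = 206 / 336 = 0.6131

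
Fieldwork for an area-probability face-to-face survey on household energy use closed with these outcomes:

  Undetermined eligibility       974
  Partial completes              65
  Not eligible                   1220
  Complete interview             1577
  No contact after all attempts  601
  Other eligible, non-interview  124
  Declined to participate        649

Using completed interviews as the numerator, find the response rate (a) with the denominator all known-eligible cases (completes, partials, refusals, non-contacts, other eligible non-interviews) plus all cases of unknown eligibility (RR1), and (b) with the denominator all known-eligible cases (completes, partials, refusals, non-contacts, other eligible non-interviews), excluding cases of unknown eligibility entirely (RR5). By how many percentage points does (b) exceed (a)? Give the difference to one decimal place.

12.8

Num: 1577
Denom: 1577 + 65 + 649 + 601 + 124 + 974 = 3990
RR1 = 1577 / 3990 = 0.3952
Denom: 1577 + 65 + 649 + 601 + 124 = 3016
RR5 = 1577 / 3016 = 0.5229
Difference = 52.29 − 39.52 = 12.77 percentage points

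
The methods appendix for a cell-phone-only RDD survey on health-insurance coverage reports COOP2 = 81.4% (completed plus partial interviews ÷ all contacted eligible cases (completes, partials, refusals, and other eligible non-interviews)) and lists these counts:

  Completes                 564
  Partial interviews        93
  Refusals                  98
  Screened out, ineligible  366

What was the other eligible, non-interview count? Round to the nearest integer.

Num = 564 + 93 = 657
COOP2 = 657 / D = 0.814
D = 657 / 0.814 = 807.1
Other denominator terms total 755
other eligible, non-interview = 807.1 − 755 ≈ 52

52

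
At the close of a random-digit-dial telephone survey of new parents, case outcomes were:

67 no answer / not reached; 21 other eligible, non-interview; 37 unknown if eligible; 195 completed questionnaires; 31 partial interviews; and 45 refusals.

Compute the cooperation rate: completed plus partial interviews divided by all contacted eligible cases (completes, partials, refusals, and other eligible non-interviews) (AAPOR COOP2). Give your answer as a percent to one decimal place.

Top → 195 + 31 = 226
Denom → 195 + 31 + 45 + 21 = 292
COOP2 = 226 / 292 = 0.7740

77.4%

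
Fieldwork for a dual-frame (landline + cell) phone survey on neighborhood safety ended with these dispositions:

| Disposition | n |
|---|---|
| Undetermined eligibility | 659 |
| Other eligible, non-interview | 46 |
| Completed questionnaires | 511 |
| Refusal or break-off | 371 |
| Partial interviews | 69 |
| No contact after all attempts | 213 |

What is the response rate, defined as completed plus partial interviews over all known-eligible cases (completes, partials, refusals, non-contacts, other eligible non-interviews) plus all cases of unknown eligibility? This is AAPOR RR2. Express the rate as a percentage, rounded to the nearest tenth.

31.0%

Num → 511 + 69 = 580
Base → 511 + 69 + 371 + 213 + 46 + 659 = 1869
RR2 = 580 / 1869 = 0.3103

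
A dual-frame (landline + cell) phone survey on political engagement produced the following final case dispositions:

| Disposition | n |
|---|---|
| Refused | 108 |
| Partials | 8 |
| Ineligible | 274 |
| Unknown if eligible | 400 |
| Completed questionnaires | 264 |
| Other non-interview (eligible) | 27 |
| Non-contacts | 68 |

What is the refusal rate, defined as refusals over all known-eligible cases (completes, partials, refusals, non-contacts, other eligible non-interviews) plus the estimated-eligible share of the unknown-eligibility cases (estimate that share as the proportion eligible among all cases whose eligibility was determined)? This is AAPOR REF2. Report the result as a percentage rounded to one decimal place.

Num: 108
Eligible (known): 264 + 8 + 108 + 68 + 27 = 475
e = 475 / (475 + 274) = 475 / 749 = 0.6342
Eligible share of unknowns: 0.6342 × 400 = 253.68
Denominator: 475 + 253.68 = 728.68
REF2 = 108 / 728.68 = 0.1482

14.8%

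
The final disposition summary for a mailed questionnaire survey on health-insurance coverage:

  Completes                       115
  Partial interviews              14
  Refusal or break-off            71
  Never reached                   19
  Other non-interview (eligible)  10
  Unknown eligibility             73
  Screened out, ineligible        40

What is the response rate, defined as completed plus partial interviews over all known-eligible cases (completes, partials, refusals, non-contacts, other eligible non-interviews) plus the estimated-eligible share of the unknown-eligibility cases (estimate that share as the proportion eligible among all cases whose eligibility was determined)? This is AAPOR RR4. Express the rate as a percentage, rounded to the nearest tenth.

Num → 115 + 14 = 129
Known eligible → 115 + 14 + 71 + 19 + 10 = 229
e = 229 / (229 + 40) = 229 / 269 = 0.8513
Estimated eligible among unknowns → 0.8513 × 73 = 62.14
Base → 229 + 62.14 = 291.14
RR4 = 129 / 291.14 = 0.4431

44.3%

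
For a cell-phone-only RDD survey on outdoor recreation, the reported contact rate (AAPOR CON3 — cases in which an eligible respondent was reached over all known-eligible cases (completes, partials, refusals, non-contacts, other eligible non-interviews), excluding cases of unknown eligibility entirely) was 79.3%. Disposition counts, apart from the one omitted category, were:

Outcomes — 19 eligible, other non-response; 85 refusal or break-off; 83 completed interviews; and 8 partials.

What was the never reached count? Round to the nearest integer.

51

Top: 83 + 8 + 85 + 19 = 195
CON3 = 195 / D = 0.793
D = 195 / 0.793 = 245.9
Remaining denominator categories sum to 195
never reached = 245.9 − 195 ≈ 51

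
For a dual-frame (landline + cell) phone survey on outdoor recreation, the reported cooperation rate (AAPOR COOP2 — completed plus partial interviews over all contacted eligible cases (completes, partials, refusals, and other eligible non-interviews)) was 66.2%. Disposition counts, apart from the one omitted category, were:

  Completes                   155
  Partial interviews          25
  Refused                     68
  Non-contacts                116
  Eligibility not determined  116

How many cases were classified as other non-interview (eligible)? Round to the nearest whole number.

24

Num: 155 + 25 = 180
COOP2 = 180 / D = 0.662
D = 180 / 0.662 = 271.9
Other denominator terms total 248
other non-interview (eligible) = 271.9 − 248 ≈ 24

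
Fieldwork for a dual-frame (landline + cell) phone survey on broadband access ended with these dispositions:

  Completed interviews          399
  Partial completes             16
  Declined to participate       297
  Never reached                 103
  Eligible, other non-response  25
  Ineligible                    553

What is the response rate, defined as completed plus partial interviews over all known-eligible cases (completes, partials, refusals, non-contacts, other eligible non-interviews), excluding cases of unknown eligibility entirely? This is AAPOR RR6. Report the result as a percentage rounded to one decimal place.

Top: 399 + 16 = 415
Denominator: 399 + 16 + 297 + 103 + 25 = 840
RR6 = 415 / 840 = 0.4940

49.4%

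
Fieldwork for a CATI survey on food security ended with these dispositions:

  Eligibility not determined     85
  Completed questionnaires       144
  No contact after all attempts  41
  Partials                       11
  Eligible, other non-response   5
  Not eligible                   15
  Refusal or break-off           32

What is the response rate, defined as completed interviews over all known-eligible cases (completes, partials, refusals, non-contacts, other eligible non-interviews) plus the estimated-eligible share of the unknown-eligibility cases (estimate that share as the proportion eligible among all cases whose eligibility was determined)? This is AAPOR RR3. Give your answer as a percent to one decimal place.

46.0%

Num = 144
Eligible (known) = 144 + 11 + 32 + 41 + 5 = 233
e = 233 / (233 + 15) = 233 / 248 = 0.9395
Eligible share of unknowns = 0.9395 × 85 = 79.86
Base = 233 + 79.86 = 312.86
RR3 = 144 / 312.86 = 0.4603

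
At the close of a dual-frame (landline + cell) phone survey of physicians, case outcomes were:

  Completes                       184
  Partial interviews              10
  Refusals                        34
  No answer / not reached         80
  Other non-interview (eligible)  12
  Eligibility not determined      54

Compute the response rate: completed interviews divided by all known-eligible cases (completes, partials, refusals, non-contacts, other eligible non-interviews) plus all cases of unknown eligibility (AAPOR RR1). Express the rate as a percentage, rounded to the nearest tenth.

49.2%

Num = 184
Denom = 184 + 10 + 34 + 80 + 12 + 54 = 374
RR1 = 184 / 374 = 0.4920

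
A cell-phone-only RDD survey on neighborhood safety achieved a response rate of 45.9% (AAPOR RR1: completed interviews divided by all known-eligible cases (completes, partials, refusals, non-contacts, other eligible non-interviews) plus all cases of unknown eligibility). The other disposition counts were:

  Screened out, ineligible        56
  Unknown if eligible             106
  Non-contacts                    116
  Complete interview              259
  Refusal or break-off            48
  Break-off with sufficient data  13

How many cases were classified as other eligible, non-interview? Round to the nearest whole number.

RR1 = 259 / D = 0.459
D = 259 / 0.459 = 564.3
Rest of base = 542
other eligible, non-interview = 564.3 − 542 ≈ 22

22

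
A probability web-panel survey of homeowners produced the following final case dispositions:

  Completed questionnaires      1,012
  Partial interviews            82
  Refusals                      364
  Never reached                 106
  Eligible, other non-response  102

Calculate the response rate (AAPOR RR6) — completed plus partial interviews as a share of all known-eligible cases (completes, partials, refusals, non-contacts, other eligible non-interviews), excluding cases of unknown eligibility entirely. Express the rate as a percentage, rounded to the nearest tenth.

65.7%

Num: 1012 + 82 = 1094
Denom: 1012 + 82 + 364 + 106 + 102 = 1666
RR6 = 1094 / 1666 = 0.6567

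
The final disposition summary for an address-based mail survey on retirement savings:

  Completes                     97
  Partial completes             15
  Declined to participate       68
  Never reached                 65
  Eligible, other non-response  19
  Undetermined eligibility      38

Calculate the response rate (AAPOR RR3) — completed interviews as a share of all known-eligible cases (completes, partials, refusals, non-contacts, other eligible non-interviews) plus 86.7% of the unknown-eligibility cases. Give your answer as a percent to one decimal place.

Num = 97
Known eligible = 97 + 15 + 68 + 65 + 19 = 264
Eligible share of unknowns = 0.8670 × 38 = 32.95
Base = 264 + 32.95 = 296.95
RR3 = 97 / 296.95 = 0.3267

32.7%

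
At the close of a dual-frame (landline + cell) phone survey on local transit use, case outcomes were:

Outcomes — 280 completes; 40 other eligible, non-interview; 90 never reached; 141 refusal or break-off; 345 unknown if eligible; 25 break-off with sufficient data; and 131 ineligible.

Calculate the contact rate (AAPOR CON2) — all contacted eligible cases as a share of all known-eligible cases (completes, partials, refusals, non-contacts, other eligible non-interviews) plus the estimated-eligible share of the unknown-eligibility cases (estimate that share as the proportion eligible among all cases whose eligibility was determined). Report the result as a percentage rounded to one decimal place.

56.7%

Top = 280 + 25 + 141 + 40 = 486
Known eligible = 280 + 25 + 141 + 90 + 40 = 576
e = 576 / (576 + 131) = 576 / 707 = 0.8147
Eligible share of unknowns = 0.8147 × 345 = 281.07
Base = 576 + 281.07 = 857.07
CON2 = 486 / 857.07 = 0.5670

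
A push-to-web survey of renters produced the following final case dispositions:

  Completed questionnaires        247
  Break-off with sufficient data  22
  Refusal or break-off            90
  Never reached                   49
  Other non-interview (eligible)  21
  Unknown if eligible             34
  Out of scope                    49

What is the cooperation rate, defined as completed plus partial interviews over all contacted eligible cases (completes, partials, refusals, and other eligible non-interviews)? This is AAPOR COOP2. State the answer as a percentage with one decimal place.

Num = 247 + 22 = 269
Base = 247 + 22 + 90 + 21 = 380
COOP2 = 269 / 380 = 0.7079

70.8%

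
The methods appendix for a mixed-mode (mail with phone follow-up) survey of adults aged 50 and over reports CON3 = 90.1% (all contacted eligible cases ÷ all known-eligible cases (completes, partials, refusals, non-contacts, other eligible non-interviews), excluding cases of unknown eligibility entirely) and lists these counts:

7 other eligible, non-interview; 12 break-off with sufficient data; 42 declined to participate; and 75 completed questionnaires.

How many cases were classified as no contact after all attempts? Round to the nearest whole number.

Top → 75 + 12 + 42 + 7 = 136
CON3 = 136 / D = 0.901
D = 136 / 0.901 = 150.9
Other denominator terms total 136
no contact after all attempts = 150.9 − 136 ≈ 15

15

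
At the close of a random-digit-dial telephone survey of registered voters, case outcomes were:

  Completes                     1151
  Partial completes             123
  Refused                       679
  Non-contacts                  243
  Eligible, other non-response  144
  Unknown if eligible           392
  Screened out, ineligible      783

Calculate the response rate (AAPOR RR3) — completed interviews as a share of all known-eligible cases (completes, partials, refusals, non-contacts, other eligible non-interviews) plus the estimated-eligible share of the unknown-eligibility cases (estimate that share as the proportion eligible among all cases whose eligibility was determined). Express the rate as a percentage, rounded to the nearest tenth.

Numerator = 1151
Determined eligible = 1151 + 123 + 679 + 243 + 144 = 2340
e = 2340 / (2340 + 783) = 2340 / 3123 = 0.7493
Eligible share of unknowns = 0.7493 × 392 = 293.73
Denominator = 2340 + 293.73 = 2633.73
RR3 = 1151 / 2633.73 = 0.4370

43.7%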